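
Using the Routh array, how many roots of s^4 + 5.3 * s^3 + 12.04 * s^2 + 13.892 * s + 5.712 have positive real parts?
Routh array:
s^4: [1, 12.04, 5.712]; s^3: [5.3, 13.892]; s^2: [9.41887, 5.712]; s^1: [10.6779]; s^0: [5.712]
First column: [1, 5.3, 9.41887, 10.6779, 5.712]. Sign changes = RHP roots = 0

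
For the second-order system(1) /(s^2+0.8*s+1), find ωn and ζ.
Standard form: ωn²/(s²+2ζωn·s+ωn²).
const=1=ωn² → ωn=1, s coeff=0.8=2ζωn → ζ=0.4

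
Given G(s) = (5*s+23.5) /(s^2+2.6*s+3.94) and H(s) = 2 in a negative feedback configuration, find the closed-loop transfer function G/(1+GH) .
Closed-loop T = G/(1+GH).
Numerator: G_num * H_den = 5*s + 23.5.
Denominator: G_den * H_den + G_num * H_num = (s^2 + 2.6*s + 3.94) + (10*s + 47) = s^2 + 12.6*s + 50.94.
T(s) = (5*s + 23.5)/(s^2 + 12.6*s + 50.94)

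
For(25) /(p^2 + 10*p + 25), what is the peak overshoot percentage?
Standard form: ωn²/(p²+2ζωn·p+ωn²) → ωn = 5, ζ = 1.
ζ ≥ 1, so the response is non-oscillatory: peak overshoot = 0%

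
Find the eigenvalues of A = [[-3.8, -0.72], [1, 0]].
Eigenvalues solve det(λI - A) = 0.
Characteristic polynomial: λ^2 + 3.8*λ + 0.72 = 0.
Factor: (λ + 3.6)(λ + 0.2) = 0.
Roots: -0.2, -3.6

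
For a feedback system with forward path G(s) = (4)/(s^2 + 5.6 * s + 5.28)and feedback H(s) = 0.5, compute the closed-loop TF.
Closed-loop T = G/(1+GH).
Numerator: G_num * H_den = 4.
Denominator: G_den * H_den + G_num * H_num = (s^2 + 5.6*s + 5.28) + (2) = s^2 + 5.6*s + 7.28.
T(s) = (4)/(s^2 + 5.6*s + 7.28)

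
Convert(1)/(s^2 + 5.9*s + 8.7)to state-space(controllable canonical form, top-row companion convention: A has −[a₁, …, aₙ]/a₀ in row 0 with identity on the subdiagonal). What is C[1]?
Reachable canonical form: C = numerator coefficients (right-aligned, zero-padded to length n).
num = 1, C = [[0, 1]].
C[1] = 1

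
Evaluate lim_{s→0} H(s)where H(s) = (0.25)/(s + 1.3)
DC gain = H(0) = num(0)/den(0) = 0.25/1.3 = 0.1923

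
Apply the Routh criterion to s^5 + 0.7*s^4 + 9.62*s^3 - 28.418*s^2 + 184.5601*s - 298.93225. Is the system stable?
Routh array:
s^5: [1, 9.62, 184.5601]; s^4: [0.7, -28.418, -298.93225]; s^3: [50.2171, 611.606]; s^2: [-36.9435, -298.93225]; s^1: [205.268]; s^0: [-298.93225]
First column: [1, 0.7, 50.2171, -36.9435, 205.268, -298.93225]. Sign changes = 3.
No, unstable (3 RHP root(s))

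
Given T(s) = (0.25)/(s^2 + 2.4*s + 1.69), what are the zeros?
Numerator is a nonzero constant (0.25) → Zeros: none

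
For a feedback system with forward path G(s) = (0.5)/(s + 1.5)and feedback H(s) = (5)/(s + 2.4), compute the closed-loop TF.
Closed-loop T = G/(1+GH).
Numerator: G_num * H_den = 0.5*s + 1.2.
Denominator: G_den * H_den + G_num * H_num = (s^2 + 3.9*s + 3.6) + (2.5) = s^2 + 3.9*s + 6.1.
T(s) = (0.5*s + 1.2)/(s^2 + 3.9*s + 6.1)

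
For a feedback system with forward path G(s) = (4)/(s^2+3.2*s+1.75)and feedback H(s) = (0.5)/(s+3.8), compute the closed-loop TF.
Closed-loop T = G/(1+GH).
Numerator: G_num * H_den = 4*s + 15.2.
Denominator: G_den * H_den + G_num * H_num = (s^3 + 7*s^2 + 13.91*s + 6.65) + (2) = s^3 + 7*s^2 + 13.91*s + 8.65.
T(s) = (4*s + 15.2)/(s^3 + 7*s^2 + 13.91*s + 8.65)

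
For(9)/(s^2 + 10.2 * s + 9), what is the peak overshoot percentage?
Standard form: ωn²/(s²+2ζωn·s+ωn²) → ωn = 3, ζ = 1.7.
ζ ≥ 1, so the response is non-oscillatory: peak overshoot = 0%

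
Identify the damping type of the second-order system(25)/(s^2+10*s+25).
Standard form: ωn²/(s²+2ζωn·s+ωn²) gives ωn=5, ζ=1.
Critically damped (ζ = 1)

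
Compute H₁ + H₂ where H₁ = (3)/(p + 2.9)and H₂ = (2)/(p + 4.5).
Parallel: H = H₁ + H₂ = (n₁·d₂ + n₂·d₁)/(d₁·d₂).
n₁·d₂ = 3*p + 13.5. n₂·d₁ = 2*p + 5.8. Sum = 5*p + 19.3. d₁·d₂ = p^2 + 7.4*p + 13.05.
H(p) = (5*p + 19.3)/(p^2 + 7.4*p + 13.05)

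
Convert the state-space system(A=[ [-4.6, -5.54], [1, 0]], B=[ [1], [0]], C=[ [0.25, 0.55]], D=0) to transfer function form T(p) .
T(p) = C(pI - A)⁻¹B + D.
Characteristic polynomial det(pI - A) = p^2 + 4.6*p + 5.54.
Numerator from C·adj(pI-A)·B + D·det(pI-A) = 0.25*p + 0.55.
T(p) = (0.25*p + 0.55)/(p^2 + 4.6*p + 5.54)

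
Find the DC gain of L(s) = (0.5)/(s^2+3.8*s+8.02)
DC gain = L(0) = num(0)/den(0) = 0.5/8.02 = 0.06234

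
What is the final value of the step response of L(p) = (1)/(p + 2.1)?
FVT: lim_{t→∞} y(t) = lim_{p→0} p*Y(p) where Y(p) = L(p)/p.
= lim_{p→0} L(p) = L(0) = num(0)/den(0) = 1/2.1 = 0.4762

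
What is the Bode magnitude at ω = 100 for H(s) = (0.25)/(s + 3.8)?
Substitute s = j*100: H(j100) = 9.4863e-05 - 0.0024964j.
|H(j100)| = sqrt(Re² + Im²) = 0.002498.
20*log₁₀(0.002498) = -52.05 dB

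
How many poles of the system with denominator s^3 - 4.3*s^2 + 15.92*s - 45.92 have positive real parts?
s^3 - 4.3*s^2 + 15.92*s - 45.92 = (s - 3.5)(s^2 - 0.8*s + 13.12). Poles: 0.4 + 3.6j, 0.4 - 3.6j, 3.5. RHP poles (Re>0): 3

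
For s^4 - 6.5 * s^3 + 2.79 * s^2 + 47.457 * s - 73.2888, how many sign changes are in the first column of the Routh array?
Routh array:
s^4: [1, 2.79, -73.2888]; s^3: [-6.5, 47.457]; s^2: [10.0911, -73.2888]; s^1: [0.249234]; s^0: [-73.2888]
First column: [1, -6.5, 10.0911, 0.249234, -73.2888]. Sign changes = 3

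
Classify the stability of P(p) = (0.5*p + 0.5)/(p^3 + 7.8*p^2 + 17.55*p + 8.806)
Denominator: p^3 + 7.8*p^2 + 17.55*p + 8.806 = (p + 0.7)(p + 3.7)(p + 3.4). Poles: -0.7, -3.4, -3.7. Stable (all poles in LHP)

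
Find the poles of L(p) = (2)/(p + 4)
Set denominator = 0: p + 4 = 0 → Poles: -4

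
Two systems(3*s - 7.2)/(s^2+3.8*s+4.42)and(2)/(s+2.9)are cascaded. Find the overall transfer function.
Series: H = H₁ · H₂ = (n₁·n₂)/(d₁·d₂).
Num: n₁·n₂ = 6*s - 14.4. Den: d₁·d₂ = s^3 + 6.7*s^2 + 15.44*s + 12.818.
H(s) = (6*s - 14.4)/(s^3 + 6.7*s^2 + 15.44*s + 12.818)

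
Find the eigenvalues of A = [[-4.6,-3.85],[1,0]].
Eigenvalues solve det(λI - A) = 0.
Characteristic polynomial: λ^2 + 4.6*λ + 3.85 = 0.
Factor: (λ + 1.1)(λ + 3.5) = 0.
Roots: -1.1, -3.5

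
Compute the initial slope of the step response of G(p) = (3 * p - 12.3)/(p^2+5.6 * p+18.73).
IVT: y'(0⁺) = lim_{p→∞} p²·Y(p) = lim_{p→∞} p·G(p).
deg(num) = 1, deg(den) = 2, relative degree = 1, so p·G(p) → (leading num)/(leading den) = 3/1 = 3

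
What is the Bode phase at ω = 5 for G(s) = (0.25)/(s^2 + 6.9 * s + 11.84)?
Substitute s = j*5: G(j5) = -0.00241302 - 0.00632593j.
∠G(j5) = atan2(Im, Re) = atan2(-0.00632593, -0.00241302) = -110.88°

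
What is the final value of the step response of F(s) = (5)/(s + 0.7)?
FVT: lim_{t→∞} y(t) = lim_{s→0} s*Y(s) where Y(s) = F(s)/s.
= lim_{s→0} F(s) = F(0) = num(0)/den(0) = 5/0.7 = 7.143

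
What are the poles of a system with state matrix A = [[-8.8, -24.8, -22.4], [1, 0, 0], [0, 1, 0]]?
Eigenvalues solve det(λI - A) = 0.
Characteristic polynomial: λ^3 + 8.8*λ^2 + 24.8*λ + 22.4 = 0.
Factor: (λ + 2)(λ + 4)(λ + 2.8) = 0.
Roots: -2, -2.8, -4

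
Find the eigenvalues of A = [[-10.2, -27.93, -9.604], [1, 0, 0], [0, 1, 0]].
Eigenvalues solve det(λI - A) = 0.
Characteristic polynomial: λ^3 + 10.2*λ^2 + 27.93*λ + 9.604 = 0.
Factor: (λ + 4.9)(λ + 0.4)(λ + 4.9) = 0.
Roots: -0.4, -4.9, -4.9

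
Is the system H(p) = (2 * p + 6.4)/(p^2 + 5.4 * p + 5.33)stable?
Denominator: p^2 + 5.4*p + 5.33 = (p + 1.3)(p + 4.1). Poles: -1.3, -4.1. All Re(p)<0: Yes (stable)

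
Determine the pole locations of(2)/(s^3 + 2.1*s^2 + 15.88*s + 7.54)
Set denominator = 0: s^3 + 2.1*s^2 + 15.88*s + 7.54 = (s + 0.5)(s^2 + 1.6*s + 15.08) = 0 → Poles: -0.5, -0.8 + 3.8j, -0.8 - 3.8j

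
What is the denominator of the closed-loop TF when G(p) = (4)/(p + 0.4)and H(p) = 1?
Characteristic poly = G_den * H_den + G_num * H_num = (p + 0.4) + (4) = p + 4.4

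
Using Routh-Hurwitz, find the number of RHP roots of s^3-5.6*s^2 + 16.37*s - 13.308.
Routh array:
s^3: [1, 16.37]; s^2: [-5.6, -13.308]; s^1: [13.9936]; s^0: [-13.308]
First column: [1, -5.6, 13.9936, -13.308]. Sign changes = RHP roots = 3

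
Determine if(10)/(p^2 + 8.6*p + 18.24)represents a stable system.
Denominator: p^2 + 8.6*p + 18.24 = (p + 3.8)(p + 4.8). Poles: -3.8, -4.8. All Re(p)<0: Yes (stable)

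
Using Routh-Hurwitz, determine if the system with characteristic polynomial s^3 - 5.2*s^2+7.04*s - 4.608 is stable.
Routh array:
s^3: [1, 7.04]; s^2: [-5.2, -4.608]; s^1: [6.15385]; s^0: [-4.608]
First column: [1, -5.2, 6.15385, -4.608]. Sign changes = 3.
No, unstable (3 RHP root(s))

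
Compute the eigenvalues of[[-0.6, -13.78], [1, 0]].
Eigenvalues solve det(λI - A) = 0.
Characteristic polynomial: λ^2 + 0.6*λ + 13.78 = 0.
Roots: -0.3 + 3.7j, -0.3 - 3.7j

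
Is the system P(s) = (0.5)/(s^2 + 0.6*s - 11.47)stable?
Denominator: s^2 + 0.6*s - 11.47 = (s - 3.1)(s + 3.7). Poles: -3.7, 3.1. All Re(p)<0: No (unstable)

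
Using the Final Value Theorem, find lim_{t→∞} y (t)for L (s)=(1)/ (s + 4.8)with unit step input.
FVT: lim_{t→∞} y(t) = lim_{s→0} s*Y(s) where Y(s) = L(s)/s.
= lim_{s→0} L(s) = L(0) = num(0)/den(0) = 1/4.8 = 0.2083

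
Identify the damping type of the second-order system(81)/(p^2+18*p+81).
Standard form: ωn²/(p²+2ζωn·p+ωn²) gives ωn=9, ζ=1.
Critically damped (ζ = 1)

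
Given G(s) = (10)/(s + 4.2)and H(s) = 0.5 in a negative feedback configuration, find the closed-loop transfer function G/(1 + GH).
Closed-loop T = G/(1+GH).
Numerator: G_num * H_den = 10.
Denominator: G_den * H_den + G_num * H_num = (s + 4.2) + (5) = s + 9.2.
T(s) = (10)/(s + 9.2)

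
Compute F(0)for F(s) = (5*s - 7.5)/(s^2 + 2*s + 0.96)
DC gain = F(0) = num(0)/den(0) = -7.5/0.96 = -7.812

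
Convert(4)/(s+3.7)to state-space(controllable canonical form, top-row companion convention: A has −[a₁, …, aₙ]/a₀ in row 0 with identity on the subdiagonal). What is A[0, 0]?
Reachable canonical form for den = s + 3.7: top row of A = -[a₁,a₂,...,aₙ]/a₀, ones on the subdiagonal, zeros elsewhere.
A = [[-3.7]].
A[0,0] = -3.7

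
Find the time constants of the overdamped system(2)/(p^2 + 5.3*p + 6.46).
Overdamped: real poles at -1.9, -3.4. τ = -1/pole → τ₁ = 0.5263, τ₂ = 0.2941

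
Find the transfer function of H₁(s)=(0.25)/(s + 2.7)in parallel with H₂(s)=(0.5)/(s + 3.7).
Parallel: H = H₁ + H₂ = (n₁·d₂ + n₂·d₁)/(d₁·d₂).
n₁·d₂ = 0.25*s + 0.925. n₂·d₁ = 0.5*s + 1.35. Sum = 0.75*s + 2.275. d₁·d₂ = s^2 + 6.4*s + 9.99.
H(s) = (0.75*s + 2.275)/(s^2 + 6.4*s + 9.99)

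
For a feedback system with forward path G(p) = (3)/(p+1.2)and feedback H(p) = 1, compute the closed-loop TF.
Closed-loop T = G/(1+GH).
Numerator: G_num * H_den = 3.
Denominator: G_den * H_den + G_num * H_num = (p + 1.2) + (3) = p + 4.2.
T(p) = (3)/(p + 4.2)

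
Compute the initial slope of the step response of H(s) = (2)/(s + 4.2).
IVT: y'(0⁺) = lim_{s→∞} s²·Y(s) = lim_{s→∞} s·H(s).
deg(num) = 0, deg(den) = 1, relative degree = 1, so s·H(s) → (leading num)/(leading den) = 2/1 = 2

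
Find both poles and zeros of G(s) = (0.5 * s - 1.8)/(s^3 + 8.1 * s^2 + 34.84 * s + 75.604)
Set denominator = 0: s^3 + 8.1*s^2 + 34.84*s + 75.604 = (s + 4.1)(s^2 + 4*s + 18.44) = 0 → Poles: -2 + 3.8j, -2 - 3.8j, -4.1
Set numerator = 0: 0.5*s - 1.8 = 0 → Zeros: 3.6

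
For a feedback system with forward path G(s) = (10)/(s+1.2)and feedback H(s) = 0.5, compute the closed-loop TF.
Closed-loop T = G/(1+GH).
Numerator: G_num * H_den = 10.
Denominator: G_den * H_den + G_num * H_num = (s + 1.2) + (5) = s + 6.2.
T(s) = (10)/(s + 6.2)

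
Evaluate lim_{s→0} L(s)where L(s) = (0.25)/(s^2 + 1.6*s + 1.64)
DC gain = L(0) = num(0)/den(0) = 0.25/1.64 = 0.1524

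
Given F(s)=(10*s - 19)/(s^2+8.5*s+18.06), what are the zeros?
Set numerator = 0: 10*s - 19 = 0 → Zeros: 1.9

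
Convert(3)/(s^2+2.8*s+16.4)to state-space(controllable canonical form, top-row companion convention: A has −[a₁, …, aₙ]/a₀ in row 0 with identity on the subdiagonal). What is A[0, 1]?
Reachable canonical form for den = s^2 + 2.8*s + 16.4: top row of A = -[a₁,a₂,...,aₙ]/a₀, ones on the subdiagonal, zeros elsewhere.
A = [[-2.8, -16.4], [1, 0]].
A[0,1] = -16.4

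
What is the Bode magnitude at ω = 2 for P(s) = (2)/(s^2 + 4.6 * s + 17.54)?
Substitute s = j*2: P(j2) = 0.101055 - 0.068664j.
|P(j2)| = sqrt(Re² + Im²) = 0.1222.
20*log₁₀(0.1222) = -18.26 dB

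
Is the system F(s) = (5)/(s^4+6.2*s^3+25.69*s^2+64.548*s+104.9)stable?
Denominator: s^4 + 6.2*s^3 + 25.69*s^2 + 64.548*s + 104.9 = (s^2 + s + 10.49)(s^2 + 5.2*s + 10). Poles: -0.5 + 3.2j, -0.5 - 3.2j, -2.6 + 1.8j, -2.6 - 1.8j. All Re(p)<0: Yes (stable)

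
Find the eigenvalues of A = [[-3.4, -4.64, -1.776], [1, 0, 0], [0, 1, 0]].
Eigenvalues solve det(λI - A) = 0.
Characteristic polynomial: λ^3 + 3.4*λ^2 + 4.64*λ + 1.776 = 0.
Factor: (λ + 0.6)(λ^2 + 2.8*λ + 2.96) = 0.
Roots: -0.6, -1.4 + 1j, -1.4 - 1j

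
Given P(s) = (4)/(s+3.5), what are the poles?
Set denominator = 0: s + 3.5 = 0 → Poles: -3.5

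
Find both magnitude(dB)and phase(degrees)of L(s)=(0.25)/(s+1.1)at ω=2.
Substitute s = j*2: L(j2) = 0.0527831 - 0.0959693j.
|L| = 20*log₁₀(sqrt(Re²+Im²)) = -19.21 dB.
∠L = atan2(Im, Re) = -61.19°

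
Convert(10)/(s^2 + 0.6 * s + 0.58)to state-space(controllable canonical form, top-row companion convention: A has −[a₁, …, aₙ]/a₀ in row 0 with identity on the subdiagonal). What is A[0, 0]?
Reachable canonical form for den = s^2 + 0.6*s + 0.58: top row of A = -[a₁,a₂,...,aₙ]/a₀, ones on the subdiagonal, zeros elsewhere.
A = [[-0.6, -0.58], [1, 0]].
A[0,0] = -0.6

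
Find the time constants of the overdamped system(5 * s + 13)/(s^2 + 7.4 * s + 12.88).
Overdamped: real poles at -4.6, -2.8. τ = -1/pole → τ₁ = 0.2174, τ₂ = 0.3571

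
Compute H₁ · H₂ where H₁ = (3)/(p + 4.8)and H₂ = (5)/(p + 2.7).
Series: H = H₁ · H₂ = (n₁·n₂)/(d₁·d₂).
Num: n₁·n₂ = 15. Den: d₁·d₂ = p^2 + 7.5*p + 12.96.
H(p) = (15)/(p^2 + 7.5*p + 12.96)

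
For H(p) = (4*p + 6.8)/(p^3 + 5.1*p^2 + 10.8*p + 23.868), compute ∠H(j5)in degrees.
Substitute p = j*5: H(j5) = -0.13464 - 0.100747j.
∠H(j5) = atan2(Im, Re) = atan2(-0.100747, -0.13464) = -143.19°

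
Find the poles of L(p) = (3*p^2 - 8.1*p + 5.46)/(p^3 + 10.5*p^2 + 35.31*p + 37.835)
Set denominator = 0: p^3 + 10.5*p^2 + 35.31*p + 37.835 = (p + 3.5)(p + 4.7)(p + 2.3) = 0 → Poles: -2.3, -3.5, -4.7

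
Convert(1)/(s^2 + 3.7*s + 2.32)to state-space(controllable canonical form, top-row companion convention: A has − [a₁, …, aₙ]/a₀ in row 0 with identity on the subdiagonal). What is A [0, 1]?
Reachable canonical form for den = s^2 + 3.7*s + 2.32: top row of A = -[a₁,a₂,...,aₙ]/a₀, ones on the subdiagonal, zeros elsewhere.
A = [[-3.7, -2.32], [1, 0]].
A[0,1] = -2.32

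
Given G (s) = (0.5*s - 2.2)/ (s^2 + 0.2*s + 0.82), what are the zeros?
Set numerator = 0: 0.5*s - 2.2 = 0 → Zeros: 4.4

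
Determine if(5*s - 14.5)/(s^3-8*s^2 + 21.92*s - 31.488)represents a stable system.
Denominator: s^3 - 8*s^2 + 21.92*s - 31.488 = (s - 4.8)(s^2 - 3.2*s + 6.56). Poles: 1.6 + 2j, 1.6 - 2j, 4.8. All Re(p)<0: No (unstable)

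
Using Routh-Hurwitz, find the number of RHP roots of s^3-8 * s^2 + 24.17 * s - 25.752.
Routh array:
s^3: [1, 24.17]; s^2: [-8, -25.752]; s^1: [20.951]; s^0: [-25.752]
First column: [1, -8, 20.951, -25.752]. Sign changes = RHP roots = 3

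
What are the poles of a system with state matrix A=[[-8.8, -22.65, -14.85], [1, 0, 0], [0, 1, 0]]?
Eigenvalues solve det(λI - A) = 0.
Characteristic polynomial: λ^3 + 8.8*λ^2 + 22.65*λ + 14.85 = 0.
Factor: (λ + 4.5)(λ + 1)(λ + 3.3) = 0.
Roots: -1, -3.3, -4.5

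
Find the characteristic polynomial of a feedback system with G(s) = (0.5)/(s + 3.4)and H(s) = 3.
Characteristic poly = G_den * H_den + G_num * H_num = (s + 3.4) + (1.5) = s + 4.9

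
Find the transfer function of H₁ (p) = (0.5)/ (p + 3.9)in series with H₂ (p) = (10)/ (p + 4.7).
Series: H = H₁ · H₂ = (n₁·n₂)/(d₁·d₂).
Num: n₁·n₂ = 5. Den: d₁·d₂ = p^2 + 8.6*p + 18.33.
H(p) = (5)/(p^2 + 8.6*p + 18.33)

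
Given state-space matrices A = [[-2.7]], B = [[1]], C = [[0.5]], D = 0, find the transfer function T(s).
T(s) = C(sI - A)⁻¹B + D.
Characteristic polynomial det(sI - A) = s + 2.7.
Numerator from C·adj(sI-A)·B + D·det(sI-A) = 0.5.
T(s) = (0.5)/(s + 2.7)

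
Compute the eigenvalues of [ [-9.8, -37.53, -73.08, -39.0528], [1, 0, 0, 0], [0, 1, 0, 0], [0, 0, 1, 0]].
Eigenvalues solve det(λI - A) = 0.
Characteristic polynomial: λ^4 + 9.8*λ^3 + 37.53*λ^2 + 73.08*λ + 39.0528 = 0.
Factor: (λ + 0.8)(λ + 4.8)(λ^2 + 4.2*λ + 10.17) = 0.
Roots: -0.8, -2.1 + 2.4j, -2.1 - 2.4j, -4.8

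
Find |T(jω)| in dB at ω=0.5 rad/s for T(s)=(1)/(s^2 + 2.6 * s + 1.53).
Substitute s = j*0.5: T(j0.5) = 0.384569 - 0.390578j.
|T(j0.5)| = sqrt(Re² + Im²) = 0.5481.
20*log₁₀(0.5481) = -5.22 dB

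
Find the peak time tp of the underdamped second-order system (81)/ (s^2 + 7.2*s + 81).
Standard form: ωn²/(s²+2ζωn·s+ωn²) → ωn = 9, ζ = 0.4.
ωd = ωn·√(1-ζ²) = 9·√(1-0.4²) = 8.249.
tp = π/ωd = π/8.249 = 0.3809 s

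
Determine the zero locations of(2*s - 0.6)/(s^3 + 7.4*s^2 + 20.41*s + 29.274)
Set numerator = 0: 2*s - 0.6 = 0 → Zeros: 0.3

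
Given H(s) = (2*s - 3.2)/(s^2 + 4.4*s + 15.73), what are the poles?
Set denominator = 0: s^2 + 4.4*s + 15.73 = 0 → Poles: -2.2 + 3.3j, -2.2 - 3.3j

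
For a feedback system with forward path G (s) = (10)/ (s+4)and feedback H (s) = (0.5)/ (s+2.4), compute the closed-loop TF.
Closed-loop T = G/(1+GH).
Numerator: G_num * H_den = 10*s + 24.
Denominator: G_den * H_den + G_num * H_num = (s^2 + 6.4*s + 9.6) + (5) = s^2 + 6.4*s + 14.6.
T(s) = (10*s + 24)/(s^2 + 6.4*s + 14.6)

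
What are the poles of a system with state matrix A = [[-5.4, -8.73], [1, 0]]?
Eigenvalues solve det(λI - A) = 0.
Characteristic polynomial: λ^2 + 5.4*λ + 8.73 = 0.
Roots: -2.7 + 1.2j, -2.7 - 1.2j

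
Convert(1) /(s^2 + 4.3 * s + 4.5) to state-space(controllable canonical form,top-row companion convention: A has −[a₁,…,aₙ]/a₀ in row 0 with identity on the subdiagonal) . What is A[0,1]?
Reachable canonical form for den = s^2 + 4.3*s + 4.5: top row of A = -[a₁,a₂,...,aₙ]/a₀, ones on the subdiagonal, zeros elsewhere.
A = [[-4.3, -4.5], [1, 0]].
A[0,1] = -4.5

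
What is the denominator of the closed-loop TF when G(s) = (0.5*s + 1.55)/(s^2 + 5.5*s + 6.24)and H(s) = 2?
Characteristic poly = G_den * H_den + G_num * H_num = (s^2 + 5.5*s + 6.24) + (s + 3.1) = s^2 + 6.5*s + 9.34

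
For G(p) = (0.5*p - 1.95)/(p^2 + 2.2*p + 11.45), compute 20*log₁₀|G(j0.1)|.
Substitute p = j*0.1: G(j0.1) = -0.170308 + 0.00764577j.
|G(j0.1)| = sqrt(Re² + Im²) = 0.1705.
20*log₁₀(0.1705) = -15.37 dB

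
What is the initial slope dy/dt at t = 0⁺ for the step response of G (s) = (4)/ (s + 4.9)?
IVT: y'(0⁺) = lim_{s→∞} s²·Y(s) = lim_{s→∞} s·G(s).
deg(num) = 0, deg(den) = 1, relative degree = 1, so s·G(s) → (leading num)/(leading den) = 4/1 = 4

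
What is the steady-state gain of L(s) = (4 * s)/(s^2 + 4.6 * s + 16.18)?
DC gain = L(0) = num(0)/den(0) = 0/16.18 = 0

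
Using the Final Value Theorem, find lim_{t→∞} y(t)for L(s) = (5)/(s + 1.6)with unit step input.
FVT: lim_{t→∞} y(t) = lim_{s→0} s*Y(s) where Y(s) = L(s)/s.
= lim_{s→0} L(s) = L(0) = num(0)/den(0) = 5/1.6 = 3.125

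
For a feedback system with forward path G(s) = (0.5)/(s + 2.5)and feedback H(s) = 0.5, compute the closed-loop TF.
Closed-loop T = G/(1+GH).
Numerator: G_num * H_den = 0.5.
Denominator: G_den * H_den + G_num * H_num = (s + 2.5) + (0.25) = s + 2.75.
T(s) = (0.5)/(s + 2.75)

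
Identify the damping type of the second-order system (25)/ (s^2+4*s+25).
Standard form: ωn²/(s²+2ζωn·s+ωn²) gives ωn=5, ζ=0.4.
Underdamped (ζ = 0.4 < 1)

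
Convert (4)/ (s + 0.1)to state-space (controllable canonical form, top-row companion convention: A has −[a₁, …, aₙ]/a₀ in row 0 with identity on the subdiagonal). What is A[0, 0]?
Reachable canonical form for den = s + 0.1: top row of A = -[a₁,a₂,...,aₙ]/a₀, ones on the subdiagonal, zeros elsewhere.
A = [[-0.1]].
A[0,0] = -0.1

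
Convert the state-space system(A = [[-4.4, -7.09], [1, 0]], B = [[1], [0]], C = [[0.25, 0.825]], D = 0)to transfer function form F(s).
F(s) = C(sI - A)⁻¹B + D.
Characteristic polynomial det(sI - A) = s^2 + 4.4*s + 7.09.
Numerator from C·adj(sI-A)·B + D·det(sI-A) = 0.25*s + 0.825.
F(s) = (0.25*s + 0.825)/(s^2 + 4.4*s + 7.09)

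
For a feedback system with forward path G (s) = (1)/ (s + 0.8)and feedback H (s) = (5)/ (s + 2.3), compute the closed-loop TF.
Closed-loop T = G/(1+GH).
Numerator: G_num * H_den = s + 2.3.
Denominator: G_den * H_den + G_num * H_num = (s^2 + 3.1*s + 1.84) + (5) = s^2 + 3.1*s + 6.84.
T(s) = (s + 2.3)/(s^2 + 3.1*s + 6.84)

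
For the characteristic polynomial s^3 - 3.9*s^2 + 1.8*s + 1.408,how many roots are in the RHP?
s^3 - 3.9*s^2 + 1.8*s + 1.408 = (s - 1.1)(s - 3.2)(s + 0.4). Poles: -0.4, 1.1, 3.2. RHP poles (Re>0): 2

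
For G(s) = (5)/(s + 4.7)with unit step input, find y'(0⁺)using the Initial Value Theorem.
IVT: y'(0⁺) = lim_{s→∞} s²·Y(s) = lim_{s→∞} s·G(s).
deg(num) = 0, deg(den) = 1, relative degree = 1, so s·G(s) → (leading num)/(leading den) = 5/1 = 5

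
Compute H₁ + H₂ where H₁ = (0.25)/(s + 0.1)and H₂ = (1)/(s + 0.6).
Parallel: H = H₁ + H₂ = (n₁·d₂ + n₂·d₁)/(d₁·d₂).
n₁·d₂ = 0.25*s + 0.15. n₂·d₁ = s + 0.1. Sum = 1.25*s + 0.25. d₁·d₂ = s^2 + 0.7*s + 0.06.
H(s) = (1.25*s + 0.25)/(s^2 + 0.7*s + 0.06)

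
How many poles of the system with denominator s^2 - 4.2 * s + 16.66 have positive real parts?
Poles: 2.1 + 3.5j, 2.1 - 3.5j. RHP poles (Re>0): 2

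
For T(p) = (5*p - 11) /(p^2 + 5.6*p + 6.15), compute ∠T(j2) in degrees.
Substitute p = j*2: T(j2) = 0.679289 + 1.11254j.
∠T(j2) = atan2(Im, Re) = atan2(1.11254, 0.679289) = 58.59°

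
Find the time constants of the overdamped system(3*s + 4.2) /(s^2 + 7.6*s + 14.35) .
Overdamped: real poles at -4.1, -3.5. τ = -1/pole → τ₁ = 0.2439, τ₂ = 0.2857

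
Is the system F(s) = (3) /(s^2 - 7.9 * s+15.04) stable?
Denominator: s^2 - 7.9*s + 15.04 = (s - 3.2)(s - 4.7). Poles: 3.2, 4.7. All Re(p)<0: No (unstable)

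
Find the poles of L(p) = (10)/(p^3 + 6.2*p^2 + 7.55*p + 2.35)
Set denominator = 0: p^3 + 6.2*p^2 + 7.55*p + 2.35 = (p + 4.7)(p + 0.5)(p + 1) = 0 → Poles: -0.5, -1, -4.7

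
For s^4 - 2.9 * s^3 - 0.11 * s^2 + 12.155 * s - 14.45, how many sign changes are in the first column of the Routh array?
Routh array:
s^4: [1, -0.11, -14.45]; s^3: [-2.9, 12.155]; s^2: [4.08138, -14.45]; s^1: [1.88764]; s^0: [-14.45]
First column: [1, -2.9, 4.08138, 1.88764, -14.45]. Sign changes = 3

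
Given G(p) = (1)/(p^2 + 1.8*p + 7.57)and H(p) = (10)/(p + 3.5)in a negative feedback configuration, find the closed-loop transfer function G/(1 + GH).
Closed-loop T = G/(1+GH).
Numerator: G_num * H_den = p + 3.5.
Denominator: G_den * H_den + G_num * H_num = (p^3 + 5.3*p^2 + 13.87*p + 26.495) + (10) = p^3 + 5.3*p^2 + 13.87*p + 36.495.
T(p) = (p + 3.5)/(p^3 + 5.3*p^2 + 13.87*p + 36.495)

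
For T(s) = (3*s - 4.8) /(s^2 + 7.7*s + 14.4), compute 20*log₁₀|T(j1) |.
Substitute s = j*1: T(j1) = -0.172577 + 0.323048j.
|T(j1)| = sqrt(Re² + Im²) = 0.3663.
20*log₁₀(0.3663) = -8.72 dB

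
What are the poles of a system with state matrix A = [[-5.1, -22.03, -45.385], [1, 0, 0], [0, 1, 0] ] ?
Eigenvalues solve det(λI - A) = 0.
Characteristic polynomial: λ^3 + 5.1*λ^2 + 22.03*λ + 45.385 = 0.
Factor: (λ + 2.9)(λ^2 + 2.2*λ + 15.65) = 0.
Roots: -1.1 + 3.8j, -1.1 - 3.8j, -2.9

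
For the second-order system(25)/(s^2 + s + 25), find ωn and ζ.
Standard form: ωn²/(s²+2ζωn·s+ωn²).
const=25=ωn² → ωn=5, s coeff=1=2ζωn → ζ=0.1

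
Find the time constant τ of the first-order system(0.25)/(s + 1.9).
First-order system: τ = -1/pole. Pole = -1.9. τ = -1/(-1.9) = 0.5263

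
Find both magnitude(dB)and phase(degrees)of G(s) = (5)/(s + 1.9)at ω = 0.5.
Substitute s = j*0.5: G(j0.5) = 2.46114 - 0.647668j.
|G| = 20*log₁₀(sqrt(Re²+Im²)) = 8.11 dB.
∠G = atan2(Im, Re) = -14.74°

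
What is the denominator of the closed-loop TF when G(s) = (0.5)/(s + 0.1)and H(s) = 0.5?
Characteristic poly = G_den * H_den + G_num * H_num = (s + 0.1) + (0.25) = s + 0.35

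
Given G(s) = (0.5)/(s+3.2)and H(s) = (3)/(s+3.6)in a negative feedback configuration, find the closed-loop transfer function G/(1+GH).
Closed-loop T = G/(1+GH).
Numerator: G_num * H_den = 0.5*s + 1.8.
Denominator: G_den * H_den + G_num * H_num = (s^2 + 6.8*s + 11.52) + (1.5) = s^2 + 6.8*s + 13.02.
T(s) = (0.5*s + 1.8)/(s^2 + 6.8*s + 13.02)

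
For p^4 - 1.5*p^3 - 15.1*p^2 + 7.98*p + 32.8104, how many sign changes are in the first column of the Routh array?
Routh array:
p^4: [1, -15.1, 32.8104]; p^3: [-1.5, 7.98]; p^2: [-9.78, 32.8104]; p^1: [2.94773]; p^0: [32.8104]
First column: [1, -1.5, -9.78, 2.94773, 32.8104]. Sign changes = 2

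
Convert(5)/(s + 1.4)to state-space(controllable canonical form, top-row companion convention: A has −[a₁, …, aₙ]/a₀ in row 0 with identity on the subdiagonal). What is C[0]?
Reachable canonical form: C = numerator coefficients (right-aligned, zero-padded to length n).
num = 5, C = [[5]].
C[0] = 5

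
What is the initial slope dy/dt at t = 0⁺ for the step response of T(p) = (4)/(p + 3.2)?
IVT: y'(0⁺) = lim_{p→∞} p²·Y(p) = lim_{p→∞} p·T(p).
deg(num) = 0, deg(den) = 1, relative degree = 1, so p·T(p) → (leading num)/(leading den) = 4/1 = 4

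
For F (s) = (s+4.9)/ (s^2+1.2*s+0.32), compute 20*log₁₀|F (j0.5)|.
Substitute s = j*0.5: F(j0.5) = 1.76213 - 7.96109j.
|F(j0.5)| = sqrt(Re² + Im²) = 8.154.
20*log₁₀(8.154) = 18.23 dB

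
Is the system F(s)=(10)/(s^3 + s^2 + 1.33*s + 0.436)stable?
Denominator: s^3 + s^2 + 1.33*s + 0.436 = (s + 0.4)(s^2 + 0.6*s + 1.09). Poles: -0.3 + 1j, -0.3 - 1j, -0.4. All Re(p)<0: Yes (stable)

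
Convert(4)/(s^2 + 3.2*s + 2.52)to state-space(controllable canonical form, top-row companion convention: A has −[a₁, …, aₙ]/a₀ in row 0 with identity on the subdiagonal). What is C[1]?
Reachable canonical form: C = numerator coefficients (right-aligned, zero-padded to length n).
num = 4, C = [[0, 4]].
C[1] = 4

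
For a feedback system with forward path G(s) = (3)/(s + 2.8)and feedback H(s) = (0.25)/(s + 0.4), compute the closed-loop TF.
Closed-loop T = G/(1+GH).
Numerator: G_num * H_den = 3*s + 1.2.
Denominator: G_den * H_den + G_num * H_num = (s^2 + 3.2*s + 1.12) + (0.75) = s^2 + 3.2*s + 1.87.
T(s) = (3*s + 1.2)/(s^2 + 3.2*s + 1.87)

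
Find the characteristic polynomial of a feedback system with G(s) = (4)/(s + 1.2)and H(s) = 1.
Characteristic poly = G_den * H_den + G_num * H_num = (s + 1.2) + (4) = s + 5.2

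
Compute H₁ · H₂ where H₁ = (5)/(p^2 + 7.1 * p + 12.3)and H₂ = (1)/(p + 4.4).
Series: H = H₁ · H₂ = (n₁·n₂)/(d₁·d₂).
Num: n₁·n₂ = 5. Den: d₁·d₂ = p^3 + 11.5*p^2 + 43.54*p + 54.12.
H(p) = (5)/(p^3 + 11.5*p^2 + 43.54*p + 54.12)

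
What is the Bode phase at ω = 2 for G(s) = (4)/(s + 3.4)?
Substitute s = j*2: G(j2) = 0.874036 - 0.514139j.
∠G(j2) = atan2(Im, Re) = atan2(-0.514139, 0.874036) = -30.47°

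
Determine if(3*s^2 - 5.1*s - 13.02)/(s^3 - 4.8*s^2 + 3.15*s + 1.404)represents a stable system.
Denominator: s^3 - 4.8*s^2 + 3.15*s + 1.404 = (s - 3.9)(s - 1.2)(s + 0.3). Poles: -0.3, 1.2, 3.9. All Re(p)<0: No (unstable)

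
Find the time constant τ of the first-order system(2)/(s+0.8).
First-order system: τ = -1/pole. Pole = -0.8. τ = -1/(-0.8) = 1.25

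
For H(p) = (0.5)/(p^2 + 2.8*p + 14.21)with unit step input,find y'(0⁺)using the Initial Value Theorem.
IVT: y'(0⁺) = lim_{p→∞} p²·Y(p) = lim_{p→∞} p·H(p).
deg(num) = 0, deg(den) = 2, relative degree = 2 ≥ 2, so p·H(p) → 0. Initial slope = 0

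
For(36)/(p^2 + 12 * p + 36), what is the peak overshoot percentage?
Standard form: ωn²/(p²+2ζωn·p+ωn²) → ωn = 6, ζ = 1.
ζ ≥ 1, so the response is non-oscillatory: peak overshoot = 0%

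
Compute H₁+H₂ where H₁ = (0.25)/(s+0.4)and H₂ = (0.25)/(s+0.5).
Parallel: H = H₁ + H₂ = (n₁·d₂ + n₂·d₁)/(d₁·d₂).
n₁·d₂ = 0.25*s + 0.125. n₂·d₁ = 0.25*s + 0.1. Sum = 0.5*s + 0.225. d₁·d₂ = s^2 + 0.9*s + 0.2.
H(s) = (0.5*s + 0.225)/(s^2 + 0.9*s + 0.2)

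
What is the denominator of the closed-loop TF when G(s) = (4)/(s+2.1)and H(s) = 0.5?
Characteristic poly = G_den * H_den + G_num * H_num = (s + 2.1) + (2) = s + 4.1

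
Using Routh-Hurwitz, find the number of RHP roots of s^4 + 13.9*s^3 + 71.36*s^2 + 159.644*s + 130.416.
Routh array:
s^4: [1, 71.36, 130.416]; s^3: [13.9, 159.644]; s^2: [59.8748, 130.416]; s^1: [129.368]; s^0: [130.416]
First column: [1, 13.9, 59.8748, 129.368, 130.416]. Sign changes = RHP roots = 0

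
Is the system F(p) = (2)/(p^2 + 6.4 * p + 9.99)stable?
Denominator: p^2 + 6.4*p + 9.99 = (p + 2.7)(p + 3.7). Poles: -2.7, -3.7. All Re(p)<0: Yes (stable)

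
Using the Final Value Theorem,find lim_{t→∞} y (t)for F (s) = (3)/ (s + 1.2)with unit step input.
FVT: lim_{t→∞} y(t) = lim_{s→0} s*Y(s) where Y(s) = F(s)/s.
= lim_{s→0} F(s) = F(0) = num(0)/den(0) = 3/1.2 = 2.5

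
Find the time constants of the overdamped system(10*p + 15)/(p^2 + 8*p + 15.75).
Overdamped: real poles at -4.5, -3.5. τ = -1/pole → τ₁ = 0.2222, τ₂ = 0.2857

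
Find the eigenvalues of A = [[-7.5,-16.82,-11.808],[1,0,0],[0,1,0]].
Eigenvalues solve det(λI - A) = 0.
Characteristic polynomial: λ^3 + 7.5*λ^2 + 16.82*λ + 11.808 = 0.
Factor: (λ + 4.1)(λ + 1.6)(λ + 1.8) = 0.
Roots: -1.6, -1.8, -4.1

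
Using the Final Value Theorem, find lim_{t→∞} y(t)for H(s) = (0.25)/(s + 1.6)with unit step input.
FVT: lim_{t→∞} y(t) = lim_{s→0} s*Y(s) where Y(s) = H(s)/s.
= lim_{s→0} H(s) = H(0) = num(0)/den(0) = 0.25/1.6 = 0.1562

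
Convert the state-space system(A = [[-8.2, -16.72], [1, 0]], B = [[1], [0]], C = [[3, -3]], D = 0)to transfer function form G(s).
G(s) = C(sI - A)⁻¹B + D.
Characteristic polynomial det(sI - A) = s^2 + 8.2*s + 16.72.
Numerator from C·adj(sI-A)·B + D·det(sI-A) = 3*s - 3.
G(s) = (3*s - 3)/(s^2 + 8.2*s + 16.72)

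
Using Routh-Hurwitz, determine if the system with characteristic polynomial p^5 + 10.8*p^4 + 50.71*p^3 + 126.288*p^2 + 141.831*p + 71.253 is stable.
Routh array:
p^5: [1, 50.71, 141.831]; p^4: [10.8, 126.288, 71.253]; p^3: [39.0167, 135.2335]; p^2: [88.8547, 71.253]; p^1: [103.946]; p^0: [71.253]
First column: [1, 10.8, 39.0167, 88.8547, 103.946, 71.253]. Sign changes = 0.
Yes, stable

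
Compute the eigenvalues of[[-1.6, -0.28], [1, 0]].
Eigenvalues solve det(λI - A) = 0.
Characteristic polynomial: λ^2 + 1.6*λ + 0.28 = 0.
Factor: (λ + 0.2)(λ + 1.4) = 0.
Roots: -0.2, -1.4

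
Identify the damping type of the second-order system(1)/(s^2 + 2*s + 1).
Standard form: ωn²/(s²+2ζωn·s+ωn²) gives ωn=1, ζ=1.
Critically damped (ζ = 1)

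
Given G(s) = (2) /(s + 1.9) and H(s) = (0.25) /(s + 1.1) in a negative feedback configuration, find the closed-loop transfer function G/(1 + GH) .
Closed-loop T = G/(1+GH).
Numerator: G_num * H_den = 2*s + 2.2.
Denominator: G_den * H_den + G_num * H_num = (s^2 + 3*s + 2.09) + (0.5) = s^2 + 3*s + 2.59.
T(s) = (2*s + 2.2)/(s^2 + 3*s + 2.59)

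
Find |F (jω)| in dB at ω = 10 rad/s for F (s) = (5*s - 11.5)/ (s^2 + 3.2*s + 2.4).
Substitute s = j*10: F(j10) = 0.258053 - 0.427687j.
|F(j10)| = sqrt(Re² + Im²) = 0.4995.
20*log₁₀(0.4995) = -6.03 dB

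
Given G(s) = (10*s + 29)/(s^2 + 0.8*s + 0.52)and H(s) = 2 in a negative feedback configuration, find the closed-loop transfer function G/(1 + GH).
Closed-loop T = G/(1+GH).
Numerator: G_num * H_den = 10*s + 29.
Denominator: G_den * H_den + G_num * H_num = (s^2 + 0.8*s + 0.52) + (20*s + 58) = s^2 + 20.8*s + 58.52.
T(s) = (10*s + 29)/(s^2 + 20.8*s + 58.52)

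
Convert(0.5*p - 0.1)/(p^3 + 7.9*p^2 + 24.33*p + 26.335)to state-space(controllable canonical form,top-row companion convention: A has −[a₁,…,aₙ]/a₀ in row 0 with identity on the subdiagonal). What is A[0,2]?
Reachable canonical form for den = p^3 + 7.9*p^2 + 24.33*p + 26.335: top row of A = -[a₁,a₂,...,aₙ]/a₀, ones on the subdiagonal, zeros elsewhere.
A = [[-7.9, -24.33, -26.335], [1, 0, 0], [0, 1, 0]].
A[0,2] = -26.335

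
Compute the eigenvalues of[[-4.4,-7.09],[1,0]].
Eigenvalues solve det(λI - A) = 0.
Characteristic polynomial: λ^2 + 4.4*λ + 7.09 = 0.
Roots: -2.2 + 1.5j, -2.2 - 1.5j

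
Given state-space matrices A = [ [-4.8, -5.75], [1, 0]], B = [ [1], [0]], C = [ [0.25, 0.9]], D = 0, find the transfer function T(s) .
T(s) = C(sI - A)⁻¹B + D.
Characteristic polynomial det(sI - A) = s^2 + 4.8*s + 5.75.
Numerator from C·adj(sI-A)·B + D·det(sI-A) = 0.25*s + 0.9.
T(s) = (0.25*s + 0.9)/(s^2 + 4.8*s + 5.75)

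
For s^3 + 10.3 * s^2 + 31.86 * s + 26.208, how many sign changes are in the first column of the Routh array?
Routh array:
s^3: [1, 31.86]; s^2: [10.3, 26.208]; s^1: [29.3155]; s^0: [26.208]
First column: [1, 10.3, 29.3155, 26.208]. Sign changes = 0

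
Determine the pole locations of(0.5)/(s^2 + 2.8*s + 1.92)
Set denominator = 0: s^2 + 2.8*s + 1.92 = (s + 1.6)(s + 1.2) = 0 → Poles: -1.2, -1.6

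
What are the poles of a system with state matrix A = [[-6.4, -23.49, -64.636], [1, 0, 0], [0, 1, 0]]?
Eigenvalues solve det(λI - A) = 0.
Characteristic polynomial: λ^3 + 6.4*λ^2 + 23.49*λ + 64.636 = 0.
Factor: (λ + 4.4)(λ^2 + 2*λ + 14.69) = 0.
Roots: -1 + 3.7j, -1 - 3.7j, -4.4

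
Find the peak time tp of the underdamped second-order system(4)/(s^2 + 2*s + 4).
Standard form: ωn²/(s²+2ζωn·s+ωn²) → ωn = 2, ζ = 0.5.
ωd = ωn·√(1-ζ²) = 2·√(1-0.5²) = 1.732.
tp = π/ωd = π/1.732 = 1.814 s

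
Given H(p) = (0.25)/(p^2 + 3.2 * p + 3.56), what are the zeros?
Numerator is a nonzero constant (0.25) → Zeros: none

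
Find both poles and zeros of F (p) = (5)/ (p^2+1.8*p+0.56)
Set denominator = 0: p^2 + 1.8*p + 0.56 = (p + 1.4)(p + 0.4) = 0 → Poles: -0.4, -1.4
Numerator is a nonzero constant (5) → Zeros: none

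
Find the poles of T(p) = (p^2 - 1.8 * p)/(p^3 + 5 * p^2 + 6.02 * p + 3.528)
Set denominator = 0: p^3 + 5*p^2 + 6.02*p + 3.528 = (p + 3.6)(p^2 + 1.4*p + 0.98) = 0 → Poles: -0.7 + 0.7j, -0.7 - 0.7j, -3.6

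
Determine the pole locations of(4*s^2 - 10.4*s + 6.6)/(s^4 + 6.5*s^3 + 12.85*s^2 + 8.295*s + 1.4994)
Set denominator = 0: s^4 + 6.5*s^3 + 12.85*s^2 + 8.295*s + 1.4994 = (s + 2.1)(s + 0.7)(s + 0.3)(s + 3.4) = 0 → Poles: -0.3, -0.7, -2.1, -3.4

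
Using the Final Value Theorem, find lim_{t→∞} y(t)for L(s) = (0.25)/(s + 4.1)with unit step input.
FVT: lim_{t→∞} y(t) = lim_{s→0} s*Y(s) where Y(s) = L(s)/s.
= lim_{s→0} L(s) = L(0) = num(0)/den(0) = 0.25/4.1 = 0.06098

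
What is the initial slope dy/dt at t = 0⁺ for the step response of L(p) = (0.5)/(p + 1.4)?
IVT: y'(0⁺) = lim_{p→∞} p²·Y(p) = lim_{p→∞} p·L(p).
deg(num) = 0, deg(den) = 1, relative degree = 1, so p·L(p) → (leading num)/(leading den) = 0.5/1 = 0.5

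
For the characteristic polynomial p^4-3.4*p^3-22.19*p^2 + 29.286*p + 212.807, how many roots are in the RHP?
p^4 - 3.4*p^3 - 22.19*p^2 + 29.286*p + 212.807 = (p - 4.3)(p - 4.9)(p^2 + 5.8*p + 10.1). Poles: -2.9 + 1.3j, -2.9 - 1.3j, 4.3, 4.9. RHP poles (Re>0): 2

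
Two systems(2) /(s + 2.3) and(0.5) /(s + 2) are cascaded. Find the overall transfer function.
Series: H = H₁ · H₂ = (n₁·n₂)/(d₁·d₂).
Num: n₁·n₂ = 1. Den: d₁·d₂ = s^2 + 4.3*s + 4.6.
H(s) = (1)/(s^2 + 4.3*s + 4.6)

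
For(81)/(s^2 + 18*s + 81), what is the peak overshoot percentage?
Standard form: ωn²/(s²+2ζωn·s+ωn²) → ωn = 9, ζ = 1.
ζ ≥ 1, so the response is non-oscillatory: peak overshoot = 0%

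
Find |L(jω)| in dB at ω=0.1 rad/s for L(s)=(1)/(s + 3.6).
Substitute s = j*0.1: L(j0.1) = 0.277564 - 0.0077101j.
|L(j0.1)| = sqrt(Re² + Im²) = 0.2777.
20*log₁₀(0.2777) = -11.13 dB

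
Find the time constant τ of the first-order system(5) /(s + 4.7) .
First-order system: τ = -1/pole. Pole = -4.7. τ = -1/(-4.7) = 0.2128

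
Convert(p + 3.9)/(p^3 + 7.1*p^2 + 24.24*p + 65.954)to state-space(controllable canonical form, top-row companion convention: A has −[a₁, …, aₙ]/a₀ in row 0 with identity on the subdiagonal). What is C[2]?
Reachable canonical form: C = numerator coefficients (right-aligned, zero-padded to length n).
num = p + 3.9, C = [[0, 1, 3.9]].
C[2] = 3.9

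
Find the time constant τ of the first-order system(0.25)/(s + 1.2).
First-order system: τ = -1/pole. Pole = -1.2. τ = -1/(-1.2) = 0.8333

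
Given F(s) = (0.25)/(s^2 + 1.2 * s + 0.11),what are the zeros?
Numerator is a nonzero constant (0.25) → Zeros: none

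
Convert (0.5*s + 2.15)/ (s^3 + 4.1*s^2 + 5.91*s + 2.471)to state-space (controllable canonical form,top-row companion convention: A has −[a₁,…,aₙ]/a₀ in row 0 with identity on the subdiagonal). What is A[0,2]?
Reachable canonical form for den = s^3 + 4.1*s^2 + 5.91*s + 2.471: top row of A = -[a₁,a₂,...,aₙ]/a₀, ones on the subdiagonal, zeros elsewhere.
A = [[-4.1, -5.91, -2.471], [1, 0, 0], [0, 1, 0]].
A[0,2] = -2.471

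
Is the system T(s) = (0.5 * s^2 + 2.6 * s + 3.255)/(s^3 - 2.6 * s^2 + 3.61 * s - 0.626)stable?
Denominator: s^3 - 2.6*s^2 + 3.61*s - 0.626 = (s - 0.2)(s^2 - 2.4*s + 3.13). Poles: 0.2, 1.2 + 1.3j, 1.2 - 1.3j. All Re(p)<0: No (unstable)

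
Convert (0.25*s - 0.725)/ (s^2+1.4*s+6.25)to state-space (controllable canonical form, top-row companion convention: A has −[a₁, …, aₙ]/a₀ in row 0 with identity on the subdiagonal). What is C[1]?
Reachable canonical form: C = numerator coefficients (right-aligned, zero-padded to length n).
num = 0.25*s - 0.725, C = [[0.25, -0.725]].
C[1] = -0.725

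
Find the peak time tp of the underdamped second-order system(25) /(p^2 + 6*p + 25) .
Standard form: ωn²/(p²+2ζωn·p+ωn²) → ωn = 5, ζ = 0.6.
ωd = ωn·√(1-ζ²) = 5·√(1-0.6²) = 4.
tp = π/ωd = π/4 = 0.7854 s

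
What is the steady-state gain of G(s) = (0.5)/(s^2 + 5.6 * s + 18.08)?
DC gain = G(0) = num(0)/den(0) = 0.5/18.08 = 0.02765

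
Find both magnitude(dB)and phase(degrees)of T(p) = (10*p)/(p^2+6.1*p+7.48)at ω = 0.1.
Substitute p = j*0.1: T(j0.1) = 0.0108593 + 0.132982j.
|T| = 20*log₁₀(sqrt(Re²+Im²)) = -17.50 dB.
∠T = atan2(Im, Re) = 85.33°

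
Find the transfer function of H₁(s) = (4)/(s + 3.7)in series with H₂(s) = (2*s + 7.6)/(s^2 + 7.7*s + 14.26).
Series: H = H₁ · H₂ = (n₁·n₂)/(d₁·d₂).
Num: n₁·n₂ = 8*s + 30.4. Den: d₁·d₂ = s^3 + 11.4*s^2 + 42.75*s + 52.762.
H(s) = (8*s + 30.4)/(s^3 + 11.4*s^2 + 42.75*s + 52.762)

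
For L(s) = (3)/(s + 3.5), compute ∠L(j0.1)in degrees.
Substitute s = j*0.1: L(j0.1) = 0.856444 - 0.0244698j.
∠L(j0.1) = atan2(Im, Re) = atan2(-0.0244698, 0.856444) = -1.64°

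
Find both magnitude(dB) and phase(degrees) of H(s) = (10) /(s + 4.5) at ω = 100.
Substitute s = j*100: H(j100) = 0.00449091 - 0.0997979j.
|H| = 20*log₁₀(sqrt(Re²+Im²)) = -20.01 dB.
∠H = atan2(Im, Re) = -87.42°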